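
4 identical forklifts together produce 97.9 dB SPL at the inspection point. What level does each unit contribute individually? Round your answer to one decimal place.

4 equal contributions raise the level by 10·log₁₀ 4 = 6.021 dB, so each unit alone gives 97.9 − 6.021.

91.9 dB SPL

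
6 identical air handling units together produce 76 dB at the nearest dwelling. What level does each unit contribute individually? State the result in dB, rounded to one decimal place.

68.2 dB

For N identical incoherent sources L_total = L₁ + 10·log₁₀ N, so L₁ = 76 − 10·log₁₀(6) = 76 − 7.782.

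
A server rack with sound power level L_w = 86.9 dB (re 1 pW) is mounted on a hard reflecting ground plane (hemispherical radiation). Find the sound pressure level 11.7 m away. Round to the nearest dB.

58 dB

Free-field hemispherical radiation: L_p = L_w − 10·log₁₀(2π·r²), r = 11.7 m.
2π·r² = 860.1 m², 10·log₁₀ of that is 29.346 dB.
L_p = 86.9 − 29.346 = 57.55 dB.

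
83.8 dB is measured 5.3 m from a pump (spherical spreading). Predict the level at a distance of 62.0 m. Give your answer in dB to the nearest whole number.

62 dB

For a point source, L₂ = L₁ − 20·log₁₀(r₂/r₁).
L₂ = 83.8 − 20·log₁₀(62.0/5.3) = 83.8 − 21.362 = 62.44 dB.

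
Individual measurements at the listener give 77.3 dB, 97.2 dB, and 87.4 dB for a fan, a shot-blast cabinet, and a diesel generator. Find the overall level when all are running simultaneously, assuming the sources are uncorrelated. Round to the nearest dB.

98 dB

Incoherent sources combine by intensity addition: L_total = 10·log₁₀(Σ 10^(L_i/10)).
Σ 10^(L/10) = 10^(77.3/10) + 10^(97.2/10) + 10^(87.4/10) = 5.851e+09.
L_total = 10·log₁₀(5.851e+09) = 97.67 dB.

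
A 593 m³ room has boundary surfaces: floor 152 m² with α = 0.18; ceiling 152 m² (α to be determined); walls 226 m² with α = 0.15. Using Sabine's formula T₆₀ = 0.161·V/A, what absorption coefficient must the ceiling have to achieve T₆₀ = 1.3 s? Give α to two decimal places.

A = 0.161·V/T₆₀ = 0.161·593/1.3 = 73.44 m² sabins.
Absorption from the other surfaces = 152·0.18 + 226·0.15 = 61.26 m², so the ceiling must supply 12.18 m² over 152 m².
α = 12.18/152 = 0.080.

0.08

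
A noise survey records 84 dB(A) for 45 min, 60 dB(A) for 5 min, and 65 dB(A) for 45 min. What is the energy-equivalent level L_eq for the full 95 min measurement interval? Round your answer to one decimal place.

L_eq = 10·log₁₀[(1/T)·Σ tᵢ·10^(Lᵢ/10)] with T = 95 min.
Σ tᵢ·10^(Lᵢ/10) = 45·10^(84/10) + 5·10^(60/10) + 45·10^(65/10) = 1.145e+10.
L_eq = 10·log₁₀(1.145e+10/95) = 80.81 dB(A).

80.8 dB(A)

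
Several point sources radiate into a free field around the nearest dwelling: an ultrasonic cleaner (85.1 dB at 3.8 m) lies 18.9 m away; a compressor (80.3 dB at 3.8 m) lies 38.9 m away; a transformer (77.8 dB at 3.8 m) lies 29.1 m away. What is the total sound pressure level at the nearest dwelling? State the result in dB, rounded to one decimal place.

Propagate each source to the receiver with L = L_ref − 20·log₁₀(r/r_ref), then add intensities.
ultrasonic cleaner: 85.1 − 20·log₁₀(18.9/3.8) = 85.1 − 13.93 = 71.17 dB.
compressor: 80.3 − 20·log₁₀(38.9/3.8) = 80.3 − 20.20 = 60.10 dB.
transformer: 77.8 − 20·log₁₀(29.1/3.8) = 77.8 − 17.68 = 60.12 dB.
Σ 10^(L/10) = 1.513e+07 → L_total = 10·log₁₀(1.513e+07) = 71.80 dB.

71.8 dB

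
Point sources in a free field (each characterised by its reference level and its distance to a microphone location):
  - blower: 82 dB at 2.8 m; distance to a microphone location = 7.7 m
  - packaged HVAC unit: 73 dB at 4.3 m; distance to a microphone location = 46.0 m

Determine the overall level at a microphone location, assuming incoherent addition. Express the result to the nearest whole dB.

First find each source's level at the receiver (point-source: −20·log₁₀(r/r_ref)), then combine on an intensity basis.
blower: 82 − 20·log₁₀(7.7/2.8) = 82 − 8.79 = 73.21 dB.
packaged HVAC unit: 73 − 20·log₁₀(46.0/4.3) = 73 − 20.59 = 52.41 dB.
Σ 10^(L/10) = 2.113e+07 → L_total = 10·log₁₀(2.113e+07) = 73.25 dB.

73 dB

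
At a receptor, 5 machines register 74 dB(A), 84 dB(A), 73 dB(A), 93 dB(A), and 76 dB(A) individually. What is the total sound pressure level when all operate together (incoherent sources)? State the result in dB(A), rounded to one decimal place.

Incoherent sources combine by intensity addition: L_total = 10·log₁₀(Σ 10^(L_i/10)).
Σ 10^(L/10) = 10^(74/10) + 10^(84/10) + 10^(73/10) + 10^(93/10) + 10^(76/10) = 2.331e+09.
L_total = 10·log₁₀(2.331e+09) = 93.68 dB(A).

93.7 dB(A)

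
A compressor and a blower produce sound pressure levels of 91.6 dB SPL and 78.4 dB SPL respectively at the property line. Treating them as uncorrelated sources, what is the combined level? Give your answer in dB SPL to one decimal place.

91.8 dB SPL

Incoherent sources combine by intensity addition: L_total = 10·log₁₀(Σ 10^(L_i/10)).
Σ 10^(L/10) = 10^(91.6/10) + 10^(78.4/10) = 1.515e+09.
L_total = 10·log₁₀(1.515e+09) = 91.80 dB SPL.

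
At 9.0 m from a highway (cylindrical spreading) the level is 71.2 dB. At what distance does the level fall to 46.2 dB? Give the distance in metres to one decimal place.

For a line source L₁ − L₂ = 10·log₁₀(r₂/r₁), so r₂ = r₁·10^((L₁−L₂)/10).
r₂ = 9.0·10^((71.2−46.2)/10) = 9.0·10^(25.0/10) = 2846.05 m.

2846.0 m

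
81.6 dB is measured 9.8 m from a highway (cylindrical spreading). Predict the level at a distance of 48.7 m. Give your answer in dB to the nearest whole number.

For a line source, L₂ = L₁ − 10·log₁₀(r₂/r₁).
L₂ = 81.6 − 10·log₁₀(48.7/9.8) = 81.6 − 6.963 = 74.64 dB.

75 dB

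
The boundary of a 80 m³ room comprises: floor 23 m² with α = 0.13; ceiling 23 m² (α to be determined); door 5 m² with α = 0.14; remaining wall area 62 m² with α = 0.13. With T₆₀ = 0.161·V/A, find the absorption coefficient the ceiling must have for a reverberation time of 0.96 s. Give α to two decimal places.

0.07

A = 0.161·V/T₆₀ = 0.161·80/0.96 = 13.42 m² sabins.
Absorption from the other surfaces = 23·0.13 + 5·0.14 + 62·0.13 = 11.75 m², so the ceiling must supply 1.67 m² over 23 m².
α = 1.67/23 = 0.072.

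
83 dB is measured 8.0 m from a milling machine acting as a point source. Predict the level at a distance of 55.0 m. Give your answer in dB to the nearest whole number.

66 dB

Spherical spreading from a point source gives a 20·log₁₀(r₂/r₁) drop.
L₂ = 83 − 20·log₁₀(55.0/8.0) = 83 − 16.745 = 66.25 dB.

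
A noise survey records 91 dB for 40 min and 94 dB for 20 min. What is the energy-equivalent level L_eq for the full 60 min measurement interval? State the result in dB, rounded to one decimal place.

The energy average is taken in the linear domain: L_eq = 10·log₁₀[(Σ tᵢ·10^(Lᵢ/10))/T], T = 60 min.
Σ tᵢ·10^(Lᵢ/10) = 40·10^(91/10) + 20·10^(94/10) = 1.006e+11.
L_eq = 10·log₁₀(1.006e+11/60) = 92.24 dB.

92.2 dB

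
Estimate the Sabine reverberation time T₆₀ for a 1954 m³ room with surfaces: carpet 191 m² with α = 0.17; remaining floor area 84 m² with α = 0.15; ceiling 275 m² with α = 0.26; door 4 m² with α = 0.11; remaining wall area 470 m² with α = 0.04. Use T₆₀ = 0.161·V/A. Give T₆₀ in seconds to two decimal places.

Total absorption A = 191·0.17 + 84·0.15 + 275·0.26 + 4·0.11 + 470·0.04 = 135.81 m² sabins.
T₆₀ = 0.161 × 1954 / 135.81 = 2.316 s.

2.32 s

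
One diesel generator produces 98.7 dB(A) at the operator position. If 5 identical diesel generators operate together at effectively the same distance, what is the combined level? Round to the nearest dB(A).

N identical incoherent sources raise the level by 10·log₁₀ N.
L_total = 98.7 + 10·log₁₀(5) = 98.7 + 6.990 = 105.69 dB(A).

106 dB(A)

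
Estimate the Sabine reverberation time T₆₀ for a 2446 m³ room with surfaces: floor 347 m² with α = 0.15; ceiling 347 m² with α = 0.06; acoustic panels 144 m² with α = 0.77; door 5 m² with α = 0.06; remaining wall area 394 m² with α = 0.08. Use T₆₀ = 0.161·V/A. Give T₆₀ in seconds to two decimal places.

1.83 s

Total absorption A = 347·0.15 + 347·0.06 + 144·0.77 + 5·0.06 + 394·0.08 = 215.57 m² sabins.
T₆₀ = 0.161 × 2446 / 215.57 = 1.827 s.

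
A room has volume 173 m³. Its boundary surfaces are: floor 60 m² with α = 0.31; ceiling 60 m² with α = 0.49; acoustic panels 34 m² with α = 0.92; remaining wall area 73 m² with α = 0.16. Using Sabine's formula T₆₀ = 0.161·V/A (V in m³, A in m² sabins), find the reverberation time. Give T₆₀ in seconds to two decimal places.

Summing Sᵢαᵢ: 60·0.31 + 60·0.49 + 34·0.92 + 73·0.16 = 90.96 m².
T₆₀ = 0.161·V/A = 0.161·173/90.96 = 0.306 s.

0.31 s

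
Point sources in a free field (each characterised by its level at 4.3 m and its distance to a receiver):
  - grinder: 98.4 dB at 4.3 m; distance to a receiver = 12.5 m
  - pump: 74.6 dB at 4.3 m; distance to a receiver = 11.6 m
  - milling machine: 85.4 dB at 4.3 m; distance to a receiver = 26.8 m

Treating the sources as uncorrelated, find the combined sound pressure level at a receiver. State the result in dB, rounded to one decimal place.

89.2 dB

First find each source's level at the receiver (point-source: −20·log₁₀(r/r_ref)), then combine on an intensity basis.
grinder: 98.4 − 20·log₁₀(12.5/4.3) = 98.4 − 9.27 = 89.13 dB.
pump: 74.6 − 20·log₁₀(11.6/4.3) = 74.6 − 8.62 = 65.98 dB.
milling machine: 85.4 − 20·log₁₀(26.8/4.3) = 85.4 − 15.89 = 69.51 dB.
Σ 10^(L/10) = 8.316e+08 → L_total = 10·log₁₀(8.316e+08) = 89.20 dB.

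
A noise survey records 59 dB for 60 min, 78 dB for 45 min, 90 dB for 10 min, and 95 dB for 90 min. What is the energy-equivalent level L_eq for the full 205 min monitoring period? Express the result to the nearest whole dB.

92 dB

The energy average is taken in the linear domain: L_eq = 10·log₁₀[(Σ tᵢ·10^(Lᵢ/10))/T], T = 205 min.
Σ tᵢ·10^(Lᵢ/10) = 60·10^(59/10) + 45·10^(78/10) + 10·10^(90/10) + 90·10^(95/10) = 2.975e+11.
L_eq = 10·log₁₀(2.975e+11/205) = 91.62 dB.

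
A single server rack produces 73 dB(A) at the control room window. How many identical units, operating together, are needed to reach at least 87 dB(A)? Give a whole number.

N identical sources give L₁ + 10·log₁₀ N, so require 10·log₁₀ N ≥ 87 − 73 = 14.0 dB.
N ≥ 10^(14.0/10) = 25.119, so N = 26.

26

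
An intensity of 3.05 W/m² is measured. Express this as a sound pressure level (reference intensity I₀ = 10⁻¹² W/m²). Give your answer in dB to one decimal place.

Dividing by I₀ shifts the exponent by 12: I/I₀ = 3.05×10^12.
L = 10·(0.4843 + 12) = 124.84 dB.

124.8 dB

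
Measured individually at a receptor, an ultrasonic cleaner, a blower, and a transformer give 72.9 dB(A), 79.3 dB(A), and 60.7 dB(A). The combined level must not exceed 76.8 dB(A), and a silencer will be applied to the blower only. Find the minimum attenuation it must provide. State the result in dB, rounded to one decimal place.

5.0 dB

Fixed contribution from the other sources: Σ 10^(L/10) = 10^(72.9/10) + 10^(60.7/10) = 2.067e+07 (73.15 dB(A)).
The limit corresponds to 10^(76.8/10) = 4.786e+07; subtracting the fixed part leaves 2.719e+07 for the blower, i.e. 74.34 dB(A).
Required insertion loss = 79.3 − 74.34 = 4.96 dB.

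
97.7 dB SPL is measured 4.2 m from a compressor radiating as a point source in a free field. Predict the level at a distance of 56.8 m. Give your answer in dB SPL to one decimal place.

For a point source, L₂ = L₁ − 20·log₁₀(r₂/r₁).
L₂ = 97.7 − 20·log₁₀(56.8/4.2) = 97.7 − 22.622 = 75.08 dB SPL.

75.1 dB SPL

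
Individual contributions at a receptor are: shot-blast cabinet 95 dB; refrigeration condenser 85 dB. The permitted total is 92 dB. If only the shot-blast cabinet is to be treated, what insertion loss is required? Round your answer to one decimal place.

4.0 dB

Fixed contribution from the other source: Σ 10^(L/10) = 10^(85/10) = 3.162e+08 (85.00 dB).
To meet 92 dB overall, the treated shot-blast cabinet may contribute at most 10^(92/10) − 3.162e+08 = 1.269e+09, i.e. 91.03 dB.
Required insertion loss = 95 − 91.03 = 3.97 dB.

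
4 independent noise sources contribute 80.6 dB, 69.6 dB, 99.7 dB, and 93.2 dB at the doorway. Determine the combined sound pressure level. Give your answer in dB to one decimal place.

100.6 dB

For uncorrelated sources the intensities add, so convert each level to linear form, sum, and take 10·log₁₀ of the total.
Σ 10^(L/10) = 10^(80.6/10) + 10^(69.6/10) + 10^(99.7/10) + 10^(93.2/10) = 1.155e+10.
L_total = 10·log₁₀(1.155e+10) = 100.62 dB.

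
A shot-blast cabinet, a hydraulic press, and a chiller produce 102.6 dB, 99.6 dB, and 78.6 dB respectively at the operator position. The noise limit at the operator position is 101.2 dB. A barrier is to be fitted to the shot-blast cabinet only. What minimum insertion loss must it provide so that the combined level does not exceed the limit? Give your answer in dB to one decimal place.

The untreated sources together contribute 10^(99.6/10) + 10^(78.6/10) = 9.193e+09, i.e. 99.63 dB.
To meet 101.2 dB overall, the treated shot-blast cabinet may contribute at most 10^(101.2/10) − 9.193e+09 = 3.990e+09, i.e. 96.01 dB.
Required insertion loss = 102.6 − 96.01 = 6.59 dB.

6.6 dB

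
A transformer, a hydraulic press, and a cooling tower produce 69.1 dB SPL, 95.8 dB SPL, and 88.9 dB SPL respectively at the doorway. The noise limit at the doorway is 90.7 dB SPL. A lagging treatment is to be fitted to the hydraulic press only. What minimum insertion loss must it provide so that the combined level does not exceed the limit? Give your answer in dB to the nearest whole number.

The untreated sources together contribute 10^(69.1/10) + 10^(88.9/10) = 7.844e+08, i.e. 88.95 dB SPL.
To meet 90.7 dB SPL overall, the treated hydraulic press may contribute at most 10^(90.7/10) − 7.844e+08 = 3.905e+08, i.e. 85.92 dB SPL.
Required insertion loss = 95.8 − 85.92 = 9.88 dB.

10 dB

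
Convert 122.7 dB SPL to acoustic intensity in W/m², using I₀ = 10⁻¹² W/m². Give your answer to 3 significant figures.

1.86 W/m²

I = I₀·10^(L/10) = 10⁻¹² × 10^(122.7/10) = 10^(0.270).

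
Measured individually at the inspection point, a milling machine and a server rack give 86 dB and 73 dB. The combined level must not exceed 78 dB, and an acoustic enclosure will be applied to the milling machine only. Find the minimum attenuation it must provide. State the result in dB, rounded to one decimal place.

9.7 dB

The untreated sources together contribute 10^(73/10) = 1.995e+07, i.e. 73.00 dB.
The limit corresponds to 10^(78/10) = 6.310e+07; subtracting the fixed part leaves 4.314e+07 for the milling machine, i.e. 76.35 dB.
Required insertion loss = 86 − 76.35 = 9.65 dB.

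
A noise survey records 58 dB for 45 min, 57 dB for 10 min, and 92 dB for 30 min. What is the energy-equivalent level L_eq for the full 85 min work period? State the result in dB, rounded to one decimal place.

Weight each interval's intensity by its duration and average over T = 85 min:
Σ tᵢ·10^(Lᵢ/10) = 45·10^(58/10) + 10·10^(57/10) + 30·10^(92/10) = 4.758e+10.
L_eq = 10·log₁₀(4.758e+10/85) = 87.48 dB.

87.5 dB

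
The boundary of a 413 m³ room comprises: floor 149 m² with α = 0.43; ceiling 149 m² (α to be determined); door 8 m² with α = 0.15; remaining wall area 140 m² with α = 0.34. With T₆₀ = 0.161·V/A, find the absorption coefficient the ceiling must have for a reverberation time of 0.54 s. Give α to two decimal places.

Required total absorption A = 0.161·413/0.54 = 123.14 m².
Absorption from the other surfaces = 149·0.43 + 8·0.15 + 140·0.34 = 112.87 m², so the ceiling must supply 10.27 m² over 149 m².
α = 10.27/149 = 0.069.

0.07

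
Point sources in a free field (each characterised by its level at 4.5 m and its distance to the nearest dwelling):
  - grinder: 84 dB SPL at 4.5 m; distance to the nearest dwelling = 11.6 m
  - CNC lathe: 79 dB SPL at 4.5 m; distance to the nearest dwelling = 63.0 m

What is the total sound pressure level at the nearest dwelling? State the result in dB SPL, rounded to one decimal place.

75.8 dB SPL

Apply inverse-square spreading to bring every level to the receiver, then sum 10^(L/10).
grinder: 84 − 20·log₁₀(11.6/4.5) = 84 − 8.22 = 75.78 dB SPL.
CNC lathe: 79 − 20·log₁₀(63.0/4.5) = 79 − 22.92 = 56.08 dB SPL.
Σ 10^(L/10) = 3.821e+07 → L_total = 10·log₁₀(3.821e+07) = 75.82 dB SPL.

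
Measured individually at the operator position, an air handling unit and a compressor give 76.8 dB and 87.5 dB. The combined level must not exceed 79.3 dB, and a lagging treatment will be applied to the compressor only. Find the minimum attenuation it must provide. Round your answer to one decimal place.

11.8 dB

Everything except the compressor sums to 10^(76.8/10) = 4.786e+07 in linear terms, 76.80 dB.
The limit corresponds to 10^(79.3/10) = 8.511e+07; subtracting the fixed part leaves 3.725e+07 for the compressor, i.e. 75.71 dB.
Required insertion loss = 87.5 − 75.71 = 11.79 dB.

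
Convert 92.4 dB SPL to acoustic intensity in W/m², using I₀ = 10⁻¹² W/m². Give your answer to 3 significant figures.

I = I₀·10^(L/10) = 10⁻¹² × 10^(92.4/10) = 10^(-2.760).

0.00174 W/m²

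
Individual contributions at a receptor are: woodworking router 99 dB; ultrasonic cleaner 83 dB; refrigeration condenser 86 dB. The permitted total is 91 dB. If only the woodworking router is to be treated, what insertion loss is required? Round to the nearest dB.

Everything except the woodworking router sums to 10^(83/10) + 10^(86/10) = 5.976e+08 in linear terms, 87.76 dB.
To meet 91 dB overall, the treated woodworking router may contribute at most 10^(91/10) − 5.976e+08 = 6.613e+08, i.e. 88.20 dB.
So the woodworking router must be reduced from 99 to 88.20 dB: IL = 10.80 dB.

11 dB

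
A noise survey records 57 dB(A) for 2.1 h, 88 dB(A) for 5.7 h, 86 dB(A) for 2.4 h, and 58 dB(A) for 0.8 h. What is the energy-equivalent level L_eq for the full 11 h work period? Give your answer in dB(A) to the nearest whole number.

Weight each interval's intensity by its duration and average over T = 11 h:
Σ tᵢ·10^(Lᵢ/10) = 2.1·10^(57/10) + 5.7·10^(88/10) + 2.4·10^(86/10) + 0.8·10^(58/10) = 4.553e+09.
L_eq = 10·log₁₀(4.553e+09/11) = 86.17 dB(A).

86 dB(A)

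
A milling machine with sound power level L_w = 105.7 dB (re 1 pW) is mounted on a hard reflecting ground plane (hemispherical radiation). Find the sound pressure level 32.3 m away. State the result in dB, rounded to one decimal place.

The power spreads over a hemisphere of area 2π·r², so L_p = L_w − 10·log₁₀(2π·r²).
2π·r² = 6555 m², 10·log₁₀ of that is 38.166 dB.
L_p = 105.7 − 38.166 = 67.53 dB.

67.5 dB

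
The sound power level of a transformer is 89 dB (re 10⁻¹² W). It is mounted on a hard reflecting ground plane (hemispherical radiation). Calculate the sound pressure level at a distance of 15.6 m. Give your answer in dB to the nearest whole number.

57 dB

Free-field hemispherical radiation: L_p = L_w − 10·log₁₀(2π·r²), r = 15.6 m.
2π·r² = 1529 m², 10·log₁₀ of that is 31.844 dB.
L_p = 89 − 31.844 = 57.16 dB.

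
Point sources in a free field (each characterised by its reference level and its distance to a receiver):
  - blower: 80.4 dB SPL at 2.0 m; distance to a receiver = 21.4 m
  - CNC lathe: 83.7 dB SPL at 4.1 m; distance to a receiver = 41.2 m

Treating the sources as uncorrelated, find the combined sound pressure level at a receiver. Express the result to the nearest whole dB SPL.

65 dB SPL

First find each source's level at the receiver (point-source: −20·log₁₀(r/r_ref)), then combine on an intensity basis.
blower: 80.4 − 20·log₁₀(21.4/2.0) = 80.4 − 20.59 = 59.81 dB SPL.
CNC lathe: 83.7 − 20·log₁₀(41.2/4.1) = 83.7 − 20.04 = 63.66 dB SPL.
Σ 10^(L/10) = 3.279e+06 → L_total = 10·log₁₀(3.279e+06) = 65.16 dB SPL.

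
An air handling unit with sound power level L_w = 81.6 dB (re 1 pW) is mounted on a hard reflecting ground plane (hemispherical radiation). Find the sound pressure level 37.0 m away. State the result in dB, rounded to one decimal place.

42.3 dB

Free-field hemispherical radiation: L_p = L_w − 10·log₁₀(2π·r²), r = 37.0 m.
2π·r² = 8602 m², 10·log₁₀ of that is 39.346 dB.
L_p = 81.6 − 39.346 = 42.25 dB.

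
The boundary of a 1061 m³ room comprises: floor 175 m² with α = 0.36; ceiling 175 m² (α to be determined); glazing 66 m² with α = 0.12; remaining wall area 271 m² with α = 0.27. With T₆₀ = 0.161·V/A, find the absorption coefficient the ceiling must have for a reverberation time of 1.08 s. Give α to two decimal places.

0.08

Required total absorption A = 0.161·1061/1.08 = 158.17 m².
Absorption from the other surfaces = 175·0.36 + 66·0.12 + 271·0.27 = 144.09 m², so the ceiling must supply 14.08 m² over 175 m².
α = 14.08/175 = 0.080.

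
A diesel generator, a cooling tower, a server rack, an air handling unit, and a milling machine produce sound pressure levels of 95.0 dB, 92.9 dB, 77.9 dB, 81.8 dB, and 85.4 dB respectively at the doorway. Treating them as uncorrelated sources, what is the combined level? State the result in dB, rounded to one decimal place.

Incoherent sources combine by intensity addition: L_total = 10·log₁₀(Σ 10^(L_i/10)).
Σ 10^(L/10) = 10^(95.0/10) + 10^(92.9/10) + 10^(77.9/10) + 10^(81.8/10) + 10^(85.4/10) = 5.672e+09.
L_total = 10·log₁₀(5.672e+09) = 97.54 dB.

97.5 dB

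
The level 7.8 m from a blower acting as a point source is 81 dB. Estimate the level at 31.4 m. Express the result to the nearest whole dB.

Point-source attenuation: ΔL = 20·log₁₀(r₂/r₁) = 20·log₁₀(31.4/7.8) = 12.097 dB.
L₂ = 81 − 20·log₁₀(31.4/7.8) = 81 − 12.097 = 68.90 dB.

69 dB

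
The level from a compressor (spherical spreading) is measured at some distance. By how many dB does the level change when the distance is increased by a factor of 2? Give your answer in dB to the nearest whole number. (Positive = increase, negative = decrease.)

-6 dB

A point source loses 6 dB per doubling of distance; generally ΔL = −20·log₁₀(r₂/r₁).
ΔL = −20·log₁₀(2) = -6.02 dB.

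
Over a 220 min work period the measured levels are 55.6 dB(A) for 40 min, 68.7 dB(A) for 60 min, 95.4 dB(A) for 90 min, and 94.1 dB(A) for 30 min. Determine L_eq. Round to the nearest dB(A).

92 dB(A)

The energy average is taken in the linear domain: L_eq = 10·log₁₀[(Σ tᵢ·10^(Lᵢ/10))/T], T = 220 min.
Σ tᵢ·10^(Lᵢ/10) = 40·10^(55.6/10) + 60·10^(68.7/10) + 90·10^(95.4/10) + 30·10^(94.1/10) = 3.896e+11.
L_eq = 10·log₁₀(3.896e+11/220) = 92.48 dB(A).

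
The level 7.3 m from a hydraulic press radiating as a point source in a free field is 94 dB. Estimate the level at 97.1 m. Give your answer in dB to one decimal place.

71.5 dB

Spherical spreading from a point source gives a 20·log₁₀(r₂/r₁) drop.
L₂ = 94 − 20·log₁₀(97.1/7.3) = 94 − 22.478 = 71.52 dB.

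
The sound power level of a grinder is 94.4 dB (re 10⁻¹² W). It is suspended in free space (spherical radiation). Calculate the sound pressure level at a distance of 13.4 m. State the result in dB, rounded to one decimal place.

The power spreads over a sphere of area 4π·r², so L_p = L_w − 10·log₁₀(4π·r²).
4π·r² = 2256 m², 10·log₁₀ of that is 33.534 dB.
L_p = 94.4 − 33.534 = 60.87 dB.

60.9 dB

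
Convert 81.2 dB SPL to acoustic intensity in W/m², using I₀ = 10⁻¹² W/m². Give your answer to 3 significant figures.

0.000132 W/m²

L = 10·log₁₀(I/I₀) ⇒ I = I₀·10^(L/10) = 10⁻¹² × 10^8.12.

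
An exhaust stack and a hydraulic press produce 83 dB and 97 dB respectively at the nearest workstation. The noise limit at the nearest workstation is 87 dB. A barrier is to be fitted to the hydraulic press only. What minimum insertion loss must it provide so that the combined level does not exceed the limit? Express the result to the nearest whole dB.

The untreated sources together contribute 10^(83/10) = 1.995e+08, i.e. 83.00 dB.
To meet 87 dB overall, the treated hydraulic press may contribute at most 10^(87/10) − 1.995e+08 = 3.017e+08, i.e. 84.80 dB.
Required insertion loss = 97 − 84.80 = 12.20 dB.

12 dB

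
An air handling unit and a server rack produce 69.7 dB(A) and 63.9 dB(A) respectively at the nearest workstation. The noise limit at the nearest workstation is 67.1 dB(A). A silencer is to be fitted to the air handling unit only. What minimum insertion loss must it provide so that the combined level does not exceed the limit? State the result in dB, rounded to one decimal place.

5.4 dB

Everything except the air handling unit sums to 10^(63.9/10) = 2.455e+06 in linear terms, 63.90 dB(A).
To meet 67.1 dB(A) overall, the treated air handling unit may contribute at most 10^(67.1/10) − 2.455e+06 = 2.674e+06, i.e. 64.27 dB(A).
Required insertion loss = 69.7 − 64.27 = 5.43 dB.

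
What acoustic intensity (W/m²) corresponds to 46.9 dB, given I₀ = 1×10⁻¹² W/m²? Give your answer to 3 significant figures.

4.90e-08 W/m²

I/I₀ = 10^(46.9/10) = 4.898e+04, so I = 4.898e+04 × 10⁻¹² W/m².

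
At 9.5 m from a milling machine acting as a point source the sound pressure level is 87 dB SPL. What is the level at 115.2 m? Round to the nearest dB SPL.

Spherical spreading from a point source gives a 20·log₁₀(r₂/r₁) drop.
L₂ = 87 − 20·log₁₀(115.2/9.5) = 87 − 21.675 = 65.33 dB SPL.

65 dB SPL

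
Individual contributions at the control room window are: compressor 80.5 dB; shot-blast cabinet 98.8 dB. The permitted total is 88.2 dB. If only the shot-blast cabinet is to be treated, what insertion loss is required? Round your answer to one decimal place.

11.4 dB

The untreated sources together contribute 10^(80.5/10) = 1.122e+08, i.e. 80.50 dB.
To meet 88.2 dB overall, the treated shot-blast cabinet may contribute at most 10^(88.2/10) − 1.122e+08 = 5.485e+08, i.e. 87.39 dB.
Required insertion loss = 98.8 − 87.39 = 11.41 dB.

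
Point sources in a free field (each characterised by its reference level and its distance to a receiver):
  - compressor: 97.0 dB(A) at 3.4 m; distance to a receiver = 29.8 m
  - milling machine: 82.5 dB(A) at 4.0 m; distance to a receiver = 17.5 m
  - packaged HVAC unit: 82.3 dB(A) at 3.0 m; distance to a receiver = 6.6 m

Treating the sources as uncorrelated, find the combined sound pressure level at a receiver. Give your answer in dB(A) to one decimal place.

80.4 dB(A)

First find each source's level at the receiver (point-source: −20·log₁₀(r/r_ref)), then combine on an intensity basis.
compressor: 97.0 − 20·log₁₀(29.8/3.4) = 97.0 − 18.85 = 78.15 dB(A).
milling machine: 82.5 − 20·log₁₀(17.5/4.0) = 82.5 − 12.82 = 69.68 dB(A).
packaged HVAC unit: 82.3 − 20·log₁₀(6.6/3.0) = 82.3 − 6.85 = 75.45 dB(A).
Σ 10^(L/10) = 1.096e+08 → L_total = 10·log₁₀(1.096e+08) = 80.40 dB(A).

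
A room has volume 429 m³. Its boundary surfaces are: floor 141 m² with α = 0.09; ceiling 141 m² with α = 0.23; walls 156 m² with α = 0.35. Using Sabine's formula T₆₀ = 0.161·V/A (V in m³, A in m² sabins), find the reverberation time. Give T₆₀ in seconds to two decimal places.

A = Σ Sᵢαᵢ = 141·0.09 + 141·0.23 + 156·0.35 = 99.72 m².
T₆₀ = 0.161 × 429 / 99.72 = 0.693 s.

0.69 s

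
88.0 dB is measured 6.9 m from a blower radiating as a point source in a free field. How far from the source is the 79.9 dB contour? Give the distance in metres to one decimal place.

The 8.1 dB drop corresponds to a distance ratio of 10^(8.1/20) for a point source.
r₂ = 6.9·10^((88.0−79.9)/20) = 6.9·10^(8.1/20) = 17.53 m.

17.5 m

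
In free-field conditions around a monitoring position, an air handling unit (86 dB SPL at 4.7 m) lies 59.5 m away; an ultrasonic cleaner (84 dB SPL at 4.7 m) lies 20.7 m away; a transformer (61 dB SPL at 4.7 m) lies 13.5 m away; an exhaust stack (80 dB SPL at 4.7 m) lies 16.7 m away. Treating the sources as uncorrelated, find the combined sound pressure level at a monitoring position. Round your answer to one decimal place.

73.7 dB SPL

Apply inverse-square spreading to bring every level to the receiver, then sum 10^(L/10).
air handling unit: 86 − 20·log₁₀(59.5/4.7) = 86 − 22.05 = 63.95 dB SPL.
ultrasonic cleaner: 84 − 20·log₁₀(20.7/4.7) = 84 − 12.88 = 71.12 dB SPL.
transformer: 61 − 20·log₁₀(13.5/4.7) = 61 − 9.16 = 51.84 dB SPL.
exhaust stack: 80 − 20·log₁₀(16.7/4.7) = 80 − 11.01 = 68.99 dB SPL.
Σ 10^(L/10) = 2.351e+07 → L_total = 10·log₁₀(2.351e+07) = 73.71 dB SPL.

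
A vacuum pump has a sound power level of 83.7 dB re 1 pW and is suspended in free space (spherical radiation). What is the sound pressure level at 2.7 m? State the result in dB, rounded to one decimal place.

64.1 dB

The power spreads over a sphere of area 4π·r², so L_p = L_w − 10·log₁₀(4π·r²).
4π·r² = 91.61 m², 10·log₁₀ of that is 19.619 dB.
L_p = 83.7 − 19.619 = 64.08 dB.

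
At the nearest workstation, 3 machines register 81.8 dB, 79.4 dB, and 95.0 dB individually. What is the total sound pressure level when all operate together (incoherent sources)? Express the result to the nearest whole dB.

For uncorrelated sources the intensities add, so convert each level to linear form, sum, and take 10·log₁₀ of the total.
Σ 10^(L/10) = 10^(81.8/10) + 10^(79.4/10) + 10^(95.0/10) = 3.401e+09.
L_total = 10·log₁₀(3.401e+09) = 95.32 dB.

95 dB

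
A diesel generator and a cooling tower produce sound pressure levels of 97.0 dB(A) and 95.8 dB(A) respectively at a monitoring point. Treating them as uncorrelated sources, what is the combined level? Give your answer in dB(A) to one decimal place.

For uncorrelated sources the intensities add, so convert each level to linear form, sum, and take 10·log₁₀ of the total.
Σ 10^(L/10) = 10^(97.0/10) + 10^(95.8/10) = 8.814e+09.
L_total = 10·log₁₀(8.814e+09) = 99.45 dB(A).

99.5 dB(A)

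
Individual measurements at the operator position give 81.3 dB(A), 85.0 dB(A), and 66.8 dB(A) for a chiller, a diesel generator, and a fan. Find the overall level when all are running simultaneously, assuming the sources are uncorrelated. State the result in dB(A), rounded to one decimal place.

86.6 dB(A)

Incoherent sources combine by intensity addition: L_total = 10·log₁₀(Σ 10^(L_i/10)).
Σ 10^(L/10) = 10^(81.3/10) + 10^(85.0/10) + 10^(66.8/10) = 4.559e+08.
L_total = 10·log₁₀(4.559e+08) = 86.59 dB(A).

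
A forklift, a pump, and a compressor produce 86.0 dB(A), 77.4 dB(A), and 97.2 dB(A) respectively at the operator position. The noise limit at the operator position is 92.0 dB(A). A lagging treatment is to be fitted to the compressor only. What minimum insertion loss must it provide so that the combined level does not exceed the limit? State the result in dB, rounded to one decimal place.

Fixed contribution from the other sources: Σ 10^(L/10) = 10^(86.0/10) + 10^(77.4/10) = 4.531e+08 (86.56 dB(A)).
The limit corresponds to 10^(92.0/10) = 1.585e+09; subtracting the fixed part leaves 1.132e+09 for the compressor, i.e. 90.54 dB(A).
Required insertion loss = 97.2 − 90.54 = 6.66 dB.

6.7 dB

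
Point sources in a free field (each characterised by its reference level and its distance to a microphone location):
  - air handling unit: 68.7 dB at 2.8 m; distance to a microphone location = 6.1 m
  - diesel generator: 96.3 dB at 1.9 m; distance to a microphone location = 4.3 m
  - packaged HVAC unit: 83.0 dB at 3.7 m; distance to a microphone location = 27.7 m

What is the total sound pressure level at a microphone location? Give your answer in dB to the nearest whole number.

89 dB

Propagate each source to the receiver with L = L_ref − 20·log₁₀(r/r_ref), then add intensities.
air handling unit: 68.7 − 20·log₁₀(6.1/2.8) = 68.7 − 6.76 = 61.94 dB.
diesel generator: 96.3 − 20·log₁₀(4.3/1.9) = 96.3 − 7.09 = 89.21 dB.
packaged HVAC unit: 83.0 − 20·log₁₀(27.7/3.7) = 83.0 − 17.49 = 65.51 dB.
Σ 10^(L/10) = 8.380e+08 → L_total = 10·log₁₀(8.380e+08) = 89.23 dB.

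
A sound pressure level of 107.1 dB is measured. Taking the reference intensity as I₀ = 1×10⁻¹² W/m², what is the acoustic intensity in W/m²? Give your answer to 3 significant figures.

0.0513 W/m²

I = I₀·10^(L/10) = 10⁻¹² × 10^(107.1/10) = 10^(-1.290).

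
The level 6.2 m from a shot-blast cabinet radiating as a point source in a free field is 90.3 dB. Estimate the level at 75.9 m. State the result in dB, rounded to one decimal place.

68.5 dB

Point-source attenuation: ΔL = 20·log₁₀(r₂/r₁) = 20·log₁₀(75.9/6.2) = 21.757 dB.
L₂ = 90.3 − 20·log₁₀(75.9/6.2) = 90.3 − 21.757 = 68.54 dB.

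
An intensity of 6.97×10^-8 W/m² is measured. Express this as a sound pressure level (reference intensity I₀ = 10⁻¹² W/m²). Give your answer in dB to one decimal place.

48.4 dB

I/I₀ = 6.97×10^-8/10⁻¹² = 6.97×10^4, and L = 10·log₁₀(I/I₀).
L = 10·(0.8432 + 4) = 48.43 dB.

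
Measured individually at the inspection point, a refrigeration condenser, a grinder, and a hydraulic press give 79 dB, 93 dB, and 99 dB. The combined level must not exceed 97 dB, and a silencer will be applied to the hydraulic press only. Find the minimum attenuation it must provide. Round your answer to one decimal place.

Fixed contribution from the other sources: Σ 10^(L/10) = 10^(79/10) + 10^(93/10) = 2.075e+09 (93.17 dB).
The limit corresponds to 10^(97/10) = 5.012e+09; subtracting the fixed part leaves 2.937e+09 for the hydraulic press, i.e. 94.68 dB.
Required insertion loss = 99 − 94.68 = 4.32 dB.

4.3 dB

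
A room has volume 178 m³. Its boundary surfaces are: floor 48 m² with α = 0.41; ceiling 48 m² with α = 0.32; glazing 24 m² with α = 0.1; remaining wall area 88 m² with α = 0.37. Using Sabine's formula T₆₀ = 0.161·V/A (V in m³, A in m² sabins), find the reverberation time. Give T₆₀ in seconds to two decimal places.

Summing Sᵢαᵢ: 48·0.41 + 48·0.32 + 24·0.1 + 88·0.37 = 70.00 m².
T₆₀ = 0.161·V/A = 0.161·178/70.00 = 0.409 s.

0.41 s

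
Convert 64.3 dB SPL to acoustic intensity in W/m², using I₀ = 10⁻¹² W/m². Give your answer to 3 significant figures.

I/I₀ = 10^(64.3/10) = 2.692e+06, so I = 2.692e+06 × 10⁻¹² W/m².

2.69e-06 W/m²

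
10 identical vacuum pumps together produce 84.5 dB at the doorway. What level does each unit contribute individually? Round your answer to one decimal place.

Dividing the total intensity by 10 lowers the level by 10·log₁₀ 10 = 10.000 dB: L₁ = 84.5 − 10.000.

74.5 dB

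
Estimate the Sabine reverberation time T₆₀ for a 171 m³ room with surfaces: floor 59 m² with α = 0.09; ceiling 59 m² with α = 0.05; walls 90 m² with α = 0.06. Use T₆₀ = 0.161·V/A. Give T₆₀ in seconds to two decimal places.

Summing Sᵢαᵢ: 59·0.09 + 59·0.05 + 90·0.06 = 13.66 m².
T₆₀ = 0.161 × 171 / 13.66 = 2.015 s.

2.02 s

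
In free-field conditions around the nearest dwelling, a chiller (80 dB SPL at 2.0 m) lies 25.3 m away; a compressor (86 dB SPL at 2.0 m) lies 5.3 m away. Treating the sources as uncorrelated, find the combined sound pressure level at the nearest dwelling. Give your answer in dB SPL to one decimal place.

First find each source's level at the receiver (point-source: −20·log₁₀(r/r_ref)), then combine on an intensity basis.
chiller: 80 − 20·log₁₀(25.3/2.0) = 80 − 22.04 = 57.96 dB SPL.
compressor: 86 − 20·log₁₀(5.3/2.0) = 86 − 8.46 = 77.54 dB SPL.
Σ 10^(L/10) = 5.732e+07 → L_total = 10·log₁₀(5.732e+07) = 77.58 dB SPL.

77.6 dB SPL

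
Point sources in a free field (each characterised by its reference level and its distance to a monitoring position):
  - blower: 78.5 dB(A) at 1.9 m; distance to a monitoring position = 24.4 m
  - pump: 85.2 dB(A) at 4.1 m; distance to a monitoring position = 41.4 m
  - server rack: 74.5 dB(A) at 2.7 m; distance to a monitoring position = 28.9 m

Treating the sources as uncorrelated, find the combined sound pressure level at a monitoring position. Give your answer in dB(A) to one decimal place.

Apply inverse-square spreading to bring every level to the receiver, then sum 10^(L/10).
blower: 78.5 − 20·log₁₀(24.4/1.9) = 78.5 − 22.17 = 56.33 dB(A).
pump: 85.2 − 20·log₁₀(41.4/4.1) = 85.2 − 20.08 = 65.12 dB(A).
server rack: 74.5 − 20·log₁₀(28.9/2.7) = 74.5 − 20.59 = 53.91 dB(A).
Σ 10^(L/10) = 3.923e+06 → L_total = 10·log₁₀(3.923e+06) = 65.94 dB(A).

65.9 dB(A)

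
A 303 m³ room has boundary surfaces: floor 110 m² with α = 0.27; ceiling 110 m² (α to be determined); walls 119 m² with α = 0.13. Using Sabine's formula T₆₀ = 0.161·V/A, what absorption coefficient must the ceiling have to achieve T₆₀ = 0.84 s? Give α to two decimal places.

0.12

Required total absorption A = 0.161·303/0.84 = 58.08 m².
Absorption from the other surfaces = 110·0.27 + 119·0.13 = 45.17 m², so the ceiling must supply 12.91 m² over 110 m².
α = 12.91/110 = 0.117.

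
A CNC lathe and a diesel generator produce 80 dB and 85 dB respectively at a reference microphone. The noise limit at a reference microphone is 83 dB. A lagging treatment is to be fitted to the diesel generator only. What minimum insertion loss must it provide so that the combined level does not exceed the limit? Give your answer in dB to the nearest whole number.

Everything except the diesel generator sums to 10^(80/10) = 1.000e+08 in linear terms, 80.00 dB.
The limit corresponds to 10^(83/10) = 1.995e+08; subtracting the fixed part leaves 9.953e+07 for the diesel generator, i.e. 79.98 dB.
Required insertion loss = 85 − 79.98 = 5.02 dB.

5 dB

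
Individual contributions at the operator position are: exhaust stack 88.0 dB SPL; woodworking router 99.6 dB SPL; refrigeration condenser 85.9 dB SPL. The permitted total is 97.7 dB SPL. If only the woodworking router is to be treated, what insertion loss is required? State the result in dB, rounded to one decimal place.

2.7 dB

Fixed contribution from the other sources: Σ 10^(L/10) = 10^(88.0/10) + 10^(85.9/10) = 1.020e+09 (90.09 dB SPL).
The limit corresponds to 10^(97.7/10) = 5.888e+09; subtracting the fixed part leaves 4.868e+09 for the woodworking router, i.e. 96.87 dB SPL.
Required insertion loss = 99.6 − 96.87 = 2.73 dB.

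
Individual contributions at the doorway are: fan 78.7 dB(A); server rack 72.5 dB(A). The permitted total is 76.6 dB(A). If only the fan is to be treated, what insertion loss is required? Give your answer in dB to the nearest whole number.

Everything except the fan sums to 10^(72.5/10) = 1.778e+07 in linear terms, 72.50 dB(A).
The limit corresponds to 10^(76.6/10) = 4.571e+07; subtracting the fixed part leaves 2.793e+07 for the fan, i.e. 74.46 dB(A).
Required insertion loss = 78.7 − 74.46 = 4.24 dB.

4 dB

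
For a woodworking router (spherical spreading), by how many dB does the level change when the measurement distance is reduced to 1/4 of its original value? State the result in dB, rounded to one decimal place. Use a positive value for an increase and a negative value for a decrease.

With spherical spreading the level changes by −20·log₁₀(r₂/r₁).
ΔL = −20·log₁₀(0.25) = +12.04 dB.

+12.0 dB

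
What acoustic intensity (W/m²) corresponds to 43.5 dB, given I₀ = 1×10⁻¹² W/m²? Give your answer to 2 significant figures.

I/I₀ = 10^(43.5/10) = 2.239e+04, so I = 2.239e+04 × 10⁻¹² W/m².

2.2e-08 W/m²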